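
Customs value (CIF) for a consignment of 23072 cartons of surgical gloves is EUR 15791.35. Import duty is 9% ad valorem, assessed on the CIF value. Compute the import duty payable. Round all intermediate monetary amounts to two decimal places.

Import duty: EUR 1421.22

Import duty = 15791.35 × 9% = 1421.22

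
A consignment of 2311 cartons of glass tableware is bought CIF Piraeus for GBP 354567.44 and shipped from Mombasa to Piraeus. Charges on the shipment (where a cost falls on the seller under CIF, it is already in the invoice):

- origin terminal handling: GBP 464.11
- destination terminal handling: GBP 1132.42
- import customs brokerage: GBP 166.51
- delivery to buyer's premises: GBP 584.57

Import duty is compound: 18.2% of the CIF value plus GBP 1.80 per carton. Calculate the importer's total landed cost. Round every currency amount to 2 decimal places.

Total landed cost: GBP 425142.01

CIF: the seller pays costs through ocean freight and marine insurance to the destination port.
Already in the invoice (seller's account under CIF): origin terminal — exclude.
The CIF price already equals the CIF value: 354567.44
Ad valorem component: 354567.44 × 18.2% = 64531.27
Specific component: 2311 × 1.80 = 4159.80
Import duty = 64531.27 + 4159.80 = 68691.07
Buyer bears: destination terminal 1132.42 + brokerage 166.51 + delivery 584.57 + duty 68691.07 = 70574.57
Landed cost = invoice 354567.44 + 70574.57 = 425142.01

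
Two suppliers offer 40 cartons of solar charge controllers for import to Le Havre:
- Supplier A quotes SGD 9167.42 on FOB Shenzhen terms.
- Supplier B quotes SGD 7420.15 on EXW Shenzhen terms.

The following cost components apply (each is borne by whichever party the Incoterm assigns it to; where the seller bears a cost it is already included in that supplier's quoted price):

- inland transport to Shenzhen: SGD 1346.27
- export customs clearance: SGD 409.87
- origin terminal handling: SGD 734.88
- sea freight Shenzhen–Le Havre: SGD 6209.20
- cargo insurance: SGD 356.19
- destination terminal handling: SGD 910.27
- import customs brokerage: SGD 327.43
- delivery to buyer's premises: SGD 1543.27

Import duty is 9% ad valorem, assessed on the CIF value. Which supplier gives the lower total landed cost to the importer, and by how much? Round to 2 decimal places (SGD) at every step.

Supplier A is cheaper by SGD 810.69

Supplier A (FOB):
CIF value = FOB price + freight + insurance = 9167.42 + 6209.20 + 356.19 = 15732.81
Import duty = 15732.81 × 9% = 1415.95
Buyer bears (A): 6209.20 + 356.19 + 910.27 + 327.43 + 1543.27 = 9346.36
Landed cost (A) = invoice 9167.42 + 9346.36 + duty 1415.95 = 19929.73
Supplier B (EXW):
CIF value = EXW price + inland to port + export clearance + origin terminal + freight + insurance = 7420.15 + 1346.27 + 409.87 + 734.88 + 6209.20 + 356.19 = 16476.56
Import duty = 16476.56 × 9% = 1482.89
Buyer bears (B): 1346.27 + 409.87 + 734.88 + 6209.20 + 356.19 + 910.27 + 327.43 + 1543.27 = 11837.38
Landed cost (B) = invoice 7420.15 + 11837.38 + duty 1482.89 = 20740.42
Difference = |19929.73 − 20740.42| = 810.69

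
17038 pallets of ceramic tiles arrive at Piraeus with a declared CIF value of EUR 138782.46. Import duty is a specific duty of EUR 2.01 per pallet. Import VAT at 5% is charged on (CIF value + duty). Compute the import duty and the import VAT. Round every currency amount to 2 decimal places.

Import duty: EUR 34246.38; import VAT: EUR 8651.44

Import duty = 17038 × 2.01 = 34246.38
VAT base = CIF + duty = 138782.46 + 34246.38 = 173028.84
Import VAT = 173028.84 × 5% = 8651.44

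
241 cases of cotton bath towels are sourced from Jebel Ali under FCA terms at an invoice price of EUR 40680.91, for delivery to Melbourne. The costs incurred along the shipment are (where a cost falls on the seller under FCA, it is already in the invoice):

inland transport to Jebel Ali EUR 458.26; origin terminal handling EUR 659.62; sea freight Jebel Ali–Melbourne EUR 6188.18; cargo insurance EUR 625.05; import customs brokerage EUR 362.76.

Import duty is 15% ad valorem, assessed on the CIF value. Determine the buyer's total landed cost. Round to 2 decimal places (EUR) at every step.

FCA: the seller delivers export-cleared goods to the carrier; the buyer bears costs from that point.
Already in the invoice (seller's account under FCA): inland to port — exclude.
CIF value = FCA price + origin terminal + freight + insurance = 40680.91 + 659.62 + 6188.18 + 625.05 = 48153.76
Import duty = 48153.76 × 15% = 7223.06
Buyer bears: origin terminal 659.62 + freight 6188.18 + insurance 625.05 + brokerage 362.76 + duty 7223.06 = 15058.67
Landed cost = invoice 40680.91 + 15058.67 = 55739.58

Total landed cost: EUR 55739.58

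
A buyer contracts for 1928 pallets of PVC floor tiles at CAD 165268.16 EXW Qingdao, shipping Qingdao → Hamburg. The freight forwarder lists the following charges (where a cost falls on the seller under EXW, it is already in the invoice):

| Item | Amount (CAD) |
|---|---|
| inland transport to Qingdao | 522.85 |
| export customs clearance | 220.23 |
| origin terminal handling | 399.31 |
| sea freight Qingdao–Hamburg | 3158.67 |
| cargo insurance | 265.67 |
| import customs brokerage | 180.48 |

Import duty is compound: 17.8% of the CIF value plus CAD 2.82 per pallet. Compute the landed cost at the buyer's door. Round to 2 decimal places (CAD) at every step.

EXW: the seller makes goods available at their premises; the buyer bears all onward costs.
CIF value = EXW price + inland to port + export clearance + origin terminal + freight + insurance = 165268.16 + 522.85 + 220.23 + 399.31 + 3158.67 + 265.67 = 169834.89
Ad valorem component: 169834.89 × 17.8% = 30230.61
Specific component: 1928 × 2.82 = 5436.96
Import duty = 30230.61 + 5436.96 = 35667.57
Buyer bears: inland to port 522.85 + export clearance 220.23 + origin terminal 399.31 + freight 3158.67 + insurance 265.67 + brokerage 180.48 + duty 35667.57 = 40414.78
Landed cost = invoice 165268.16 + 40414.78 = 205682.94

Total landed cost: CAD 205682.94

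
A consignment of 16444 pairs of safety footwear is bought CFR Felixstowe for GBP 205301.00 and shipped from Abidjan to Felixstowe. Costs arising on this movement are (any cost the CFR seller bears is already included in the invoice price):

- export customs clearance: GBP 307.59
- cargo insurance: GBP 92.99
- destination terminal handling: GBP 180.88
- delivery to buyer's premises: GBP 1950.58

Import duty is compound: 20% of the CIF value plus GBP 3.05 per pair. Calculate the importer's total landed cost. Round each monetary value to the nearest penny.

Total landed cost: GBP 298758.45

CFR: the seller pays costs through ocean freight to the destination port, but not insurance.
Already in the invoice (seller's account under CFR): export clearance — exclude.
CIF value = CFR price + insurance = 205301.00 + 92.99 = 205393.99
Ad valorem component: 205393.99 × 20% = 41078.80
Specific component: 16444 × 3.05 = 50154.20
Import duty = 41078.80 + 50154.20 = 91233.00
Buyer bears: insurance 92.99 + destination terminal 180.88 + delivery 1950.58 + duty 91233.00 = 93457.45
Landed cost = invoice 205301.00 + 93457.45 = 298758.45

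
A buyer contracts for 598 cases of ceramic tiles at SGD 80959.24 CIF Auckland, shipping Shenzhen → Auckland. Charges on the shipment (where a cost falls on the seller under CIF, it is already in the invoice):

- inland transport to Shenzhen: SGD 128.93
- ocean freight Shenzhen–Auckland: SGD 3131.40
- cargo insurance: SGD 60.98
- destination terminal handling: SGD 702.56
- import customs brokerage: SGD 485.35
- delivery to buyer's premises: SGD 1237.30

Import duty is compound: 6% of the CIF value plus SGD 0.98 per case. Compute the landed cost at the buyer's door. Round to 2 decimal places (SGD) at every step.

Total landed cost: SGD 88828.04

CIF: the seller pays costs through ocean freight and marine insurance to the destination port.
Already in the invoice (seller's account under CIF): inland to port, freight, insurance — exclude.
The CIF price already equals the CIF value: 80959.24
Ad valorem component: 80959.24 × 6% = 4857.55
Specific component: 598 × 0.98 = 586.04
Import duty = 4857.55 + 586.04 = 5443.59
Buyer bears: destination terminal 702.56 + brokerage 485.35 + delivery 1237.30 + duty 5443.59 = 7868.80
Landed cost = invoice 80959.24 + 7868.80 = 88828.04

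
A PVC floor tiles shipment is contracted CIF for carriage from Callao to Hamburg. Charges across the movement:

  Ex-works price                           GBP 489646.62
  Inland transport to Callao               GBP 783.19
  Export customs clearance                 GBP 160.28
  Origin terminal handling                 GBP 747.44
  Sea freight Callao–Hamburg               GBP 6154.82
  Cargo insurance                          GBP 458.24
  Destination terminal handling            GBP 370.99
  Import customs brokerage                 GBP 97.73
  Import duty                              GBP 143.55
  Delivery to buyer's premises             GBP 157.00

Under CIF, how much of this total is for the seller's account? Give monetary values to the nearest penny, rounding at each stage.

Seller's account: GBP 497950.59

CIF: the seller pays costs through ocean freight and marine insurance to the destination port.
Seller's account: goods 489646.62 + inland to port 783.19 + export clearance 160.28 + origin terminal 747.44 + freight 6154.82 + insurance 458.24 = 497950.59
Buyer's account: destination terminal 370.99 + brokerage 97.73 + duty 143.55 + delivery 157.00 = 769.27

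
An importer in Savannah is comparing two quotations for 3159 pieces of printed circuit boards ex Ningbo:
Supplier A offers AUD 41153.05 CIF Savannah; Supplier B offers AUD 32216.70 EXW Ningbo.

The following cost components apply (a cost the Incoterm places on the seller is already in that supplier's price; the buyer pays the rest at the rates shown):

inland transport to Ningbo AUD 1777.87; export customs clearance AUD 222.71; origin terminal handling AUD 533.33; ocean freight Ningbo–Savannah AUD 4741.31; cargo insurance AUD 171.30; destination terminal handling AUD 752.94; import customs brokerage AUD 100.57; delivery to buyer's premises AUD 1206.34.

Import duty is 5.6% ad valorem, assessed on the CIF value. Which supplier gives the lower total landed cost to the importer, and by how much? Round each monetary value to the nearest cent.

Supplier A (CIF):
The CIF price already equals the CIF value: 41153.05
Import duty = 41153.05 × 5.6% = 2304.57
Buyer bears (A): 752.94 + 100.57 + 1206.34 = 2059.85
Landed cost (A) = invoice 41153.05 + 2059.85 + duty 2304.57 = 45517.47
Supplier B (EXW):
CIF value = EXW price + inland to port + export clearance + origin terminal + freight + insurance = 32216.70 + 1777.87 + 222.71 + 533.33 + 4741.31 + 171.30 = 39663.22
Import duty = 39663.22 × 5.6% = 2221.14
Buyer bears (B): 1777.87 + 222.71 + 533.33 + 4741.31 + 171.30 + 752.94 + 100.57 + 1206.34 = 9506.37
Landed cost (B) = invoice 32216.70 + 9506.37 + duty 2221.14 = 43944.21
Difference = |45517.47 − 43944.21| = 1573.26

Supplier B is cheaper by AUD 1573.26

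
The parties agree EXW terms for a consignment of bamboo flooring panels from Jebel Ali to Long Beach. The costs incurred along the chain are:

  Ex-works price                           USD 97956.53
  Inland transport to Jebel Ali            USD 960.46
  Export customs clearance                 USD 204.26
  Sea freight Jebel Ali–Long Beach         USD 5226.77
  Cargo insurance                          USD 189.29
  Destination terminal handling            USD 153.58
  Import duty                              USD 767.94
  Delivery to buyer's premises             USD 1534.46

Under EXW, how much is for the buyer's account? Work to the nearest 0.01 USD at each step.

Buyer's account: USD 9036.76

EXW: the seller makes goods available at their premises; the buyer bears all onward costs.
Seller's account: goods 97956.53 = 97956.53
Buyer's account: inland to port 960.46 + export clearance 204.26 + freight 5226.77 + insurance 189.29 + destination terminal 153.58 + duty 767.94 + delivery 1534.46 = 9036.76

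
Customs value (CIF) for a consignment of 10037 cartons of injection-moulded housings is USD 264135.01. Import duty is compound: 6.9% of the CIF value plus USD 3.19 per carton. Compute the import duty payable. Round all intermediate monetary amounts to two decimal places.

Ad valorem component: 264135.01 × 6.9% = 18225.32
Specific component: 10037 × 3.19 = 32018.03
Import duty = 18225.32 + 32018.03 = 50243.35

Import duty: USD 50243.35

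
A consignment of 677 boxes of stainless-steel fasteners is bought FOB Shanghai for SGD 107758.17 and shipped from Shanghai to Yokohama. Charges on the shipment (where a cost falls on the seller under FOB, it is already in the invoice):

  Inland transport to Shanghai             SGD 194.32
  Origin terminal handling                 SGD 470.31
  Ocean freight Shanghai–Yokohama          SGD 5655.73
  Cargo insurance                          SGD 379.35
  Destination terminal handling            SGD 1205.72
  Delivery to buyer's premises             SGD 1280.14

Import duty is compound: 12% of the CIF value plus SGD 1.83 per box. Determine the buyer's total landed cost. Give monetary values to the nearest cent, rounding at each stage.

FOB: the seller bears costs until goods are on board at the origin port; the buyer bears freight, insurance and all costs thereafter.
Already in the invoice (seller's account under FOB): inland to port, origin terminal — exclude.
CIF value = FOB price + freight + insurance = 107758.17 + 5655.73 + 379.35 = 113793.25
Ad valorem component: 113793.25 × 12% = 13655.19
Specific component: 677 × 1.83 = 1238.91
Import duty = 13655.19 + 1238.91 = 14894.10
Buyer bears: freight 5655.73 + insurance 379.35 + destination terminal 1205.72 + delivery 1280.14 + duty 14894.10 = 23415.04
Landed cost = invoice 107758.17 + 23415.04 = 131173.21

Total landed cost: SGD 131173.21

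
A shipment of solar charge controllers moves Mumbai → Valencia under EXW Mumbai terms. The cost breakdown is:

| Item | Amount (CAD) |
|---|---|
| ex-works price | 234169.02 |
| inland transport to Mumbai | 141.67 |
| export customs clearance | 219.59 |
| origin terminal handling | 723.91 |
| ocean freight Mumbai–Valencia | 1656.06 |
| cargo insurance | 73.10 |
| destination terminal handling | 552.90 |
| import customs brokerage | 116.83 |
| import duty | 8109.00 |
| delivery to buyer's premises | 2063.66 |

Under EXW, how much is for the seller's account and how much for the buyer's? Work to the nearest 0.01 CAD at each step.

Seller: CAD 234169.02; buyer: CAD 13656.72

EXW: the seller makes goods available at their premises; the buyer bears all onward costs.
Seller's account: goods 234169.02 = 234169.02
Buyer's account: inland to port 141.67 + export clearance 219.59 + origin terminal 723.91 + freight 1656.06 + insurance 73.10 + destination terminal 552.90 + brokerage 116.83 + duty 8109.00 + delivery 2063.66 = 13656.72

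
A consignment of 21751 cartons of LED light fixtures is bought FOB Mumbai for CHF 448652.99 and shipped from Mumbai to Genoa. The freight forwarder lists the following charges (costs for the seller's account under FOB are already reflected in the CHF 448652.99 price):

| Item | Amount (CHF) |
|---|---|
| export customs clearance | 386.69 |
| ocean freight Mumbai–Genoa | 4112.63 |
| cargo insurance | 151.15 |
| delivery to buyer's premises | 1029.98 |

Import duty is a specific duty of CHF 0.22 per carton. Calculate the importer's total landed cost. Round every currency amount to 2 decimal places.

Total landed cost: CHF 458731.97

FOB: the seller bears costs until goods are on board at the origin port; the buyer bears freight, insurance and all costs thereafter.
Already in the invoice (seller's account under FOB): export clearance — exclude.
CIF value = FOB price + freight + insurance = 448652.99 + 4112.63 + 151.15 = 452916.77
Import duty = 21751 × 0.22 = 4785.22
Buyer bears: freight 4112.63 + insurance 151.15 + delivery 1029.98 + duty 4785.22 = 10078.98
Landed cost = invoice 448652.99 + 10078.98 = 458731.97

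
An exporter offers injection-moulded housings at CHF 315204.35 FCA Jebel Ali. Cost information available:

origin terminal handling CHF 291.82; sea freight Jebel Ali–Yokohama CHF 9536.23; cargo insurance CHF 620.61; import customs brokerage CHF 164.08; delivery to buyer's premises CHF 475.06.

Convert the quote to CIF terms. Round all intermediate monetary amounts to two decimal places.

CIF price: CHF 325653.01

Not relevant to the conversion: brokerage, delivery — on the buyer under both terms; not part of either seller's price.
From FCA to CIF, the seller additionally bears: origin terminal, freight, insurance.
CIF price = 315204.35 + 291.82 + 9536.23 + 620.61 = 325653.01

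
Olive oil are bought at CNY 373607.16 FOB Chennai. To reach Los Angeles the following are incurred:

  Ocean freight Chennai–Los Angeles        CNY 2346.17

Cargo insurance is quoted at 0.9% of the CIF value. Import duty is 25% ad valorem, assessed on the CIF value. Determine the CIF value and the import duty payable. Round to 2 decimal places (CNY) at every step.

Let C be the CIF value. C = FOB price + freight + 0.9% × C
C − 0.9% × C = 373607.16 + 2346.17
0.991 × C = 375953.33
C = 375953.33 / 0.991 = 379367.64
Insurance premium = 0.9% × 379367.64 = 3414.31
Import duty = 379367.64 × 25% = 94841.91

CIF value: CNY 379367.64; import duty: CNY 94841.91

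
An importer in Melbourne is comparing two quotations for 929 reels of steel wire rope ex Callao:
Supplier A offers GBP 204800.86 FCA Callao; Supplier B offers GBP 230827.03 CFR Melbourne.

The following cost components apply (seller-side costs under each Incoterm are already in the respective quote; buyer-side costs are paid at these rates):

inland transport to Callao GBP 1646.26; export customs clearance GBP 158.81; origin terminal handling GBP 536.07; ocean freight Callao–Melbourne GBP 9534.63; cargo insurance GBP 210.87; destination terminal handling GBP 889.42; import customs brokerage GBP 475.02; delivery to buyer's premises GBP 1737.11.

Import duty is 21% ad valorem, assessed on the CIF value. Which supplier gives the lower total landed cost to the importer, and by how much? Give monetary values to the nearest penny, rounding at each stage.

Supplier A (FCA):
CIF value = FCA price + origin terminal + freight + insurance = 204800.86 + 536.07 + 9534.63 + 210.87 = 215082.43
Import duty = 215082.43 × 21% = 45167.31
Buyer bears (A): 536.07 + 9534.63 + 210.87 + 889.42 + 475.02 + 1737.11 = 13383.12
Landed cost (A) = invoice 204800.86 + 13383.12 + duty 45167.31 = 263351.29
Supplier B (CFR):
CIF value = CFR price + insurance = 230827.03 + 210.87 = 231037.90
Import duty = 231037.90 × 21% = 48517.96
Buyer bears (B): 210.87 + 889.42 + 475.02 + 1737.11 = 3312.42
Landed cost (B) = invoice 230827.03 + 3312.42 + duty 48517.96 = 282657.41
Difference = |263351.29 − 282657.41| = 19306.12

Supplier A is cheaper by GBP 19306.12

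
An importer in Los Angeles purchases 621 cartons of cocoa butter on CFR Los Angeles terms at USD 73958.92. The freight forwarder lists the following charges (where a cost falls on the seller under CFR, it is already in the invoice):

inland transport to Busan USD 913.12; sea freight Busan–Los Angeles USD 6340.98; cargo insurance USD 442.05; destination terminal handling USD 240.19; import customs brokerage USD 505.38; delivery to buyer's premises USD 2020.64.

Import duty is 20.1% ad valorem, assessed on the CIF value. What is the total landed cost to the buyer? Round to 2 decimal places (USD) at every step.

Total landed cost: USD 92121.77

CFR: the seller pays costs through ocean freight to the destination port, but not insurance.
Already in the invoice (seller's account under CFR): inland to port, freight — exclude.
CIF value = CFR price + insurance = 73958.92 + 442.05 = 74400.97
Import duty = 74400.97 × 20.1% = 14954.59
Buyer bears: insurance 442.05 + destination terminal 240.19 + brokerage 505.38 + delivery 2020.64 + duty 14954.59 = 18162.85
Landed cost = invoice 73958.92 + 18162.85 = 92121.77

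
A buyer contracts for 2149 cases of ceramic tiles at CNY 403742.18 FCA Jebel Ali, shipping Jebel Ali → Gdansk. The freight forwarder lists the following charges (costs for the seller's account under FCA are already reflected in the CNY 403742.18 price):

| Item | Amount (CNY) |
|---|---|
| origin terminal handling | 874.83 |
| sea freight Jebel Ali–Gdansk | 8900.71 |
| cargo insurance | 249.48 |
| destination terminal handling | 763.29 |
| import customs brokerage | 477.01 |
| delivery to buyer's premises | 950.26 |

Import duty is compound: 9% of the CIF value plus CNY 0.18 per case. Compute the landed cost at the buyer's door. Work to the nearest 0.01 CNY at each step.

Total landed cost: CNY 453583.63

FCA: the seller delivers export-cleared goods to the carrier; the buyer bears costs from that point.
CIF value = FCA price + origin terminal + freight + insurance = 403742.18 + 874.83 + 8900.71 + 249.48 = 413767.20
Ad valorem component: 413767.20 × 9% = 37239.05
Specific component: 2149 × 0.18 = 386.82
Import duty = 37239.05 + 386.82 = 37625.87
Buyer bears: origin terminal 874.83 + freight 8900.71 + insurance 249.48 + destination terminal 763.29 + brokerage 477.01 + delivery 950.26 + duty 37625.87 = 49841.45
Landed cost = invoice 403742.18 + 49841.45 = 453583.63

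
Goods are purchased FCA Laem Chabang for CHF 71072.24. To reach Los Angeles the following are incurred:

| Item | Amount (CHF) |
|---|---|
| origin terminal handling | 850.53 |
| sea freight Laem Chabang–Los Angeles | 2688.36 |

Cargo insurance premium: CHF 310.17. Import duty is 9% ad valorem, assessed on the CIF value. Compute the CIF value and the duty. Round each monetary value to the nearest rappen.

CIF = FCA price + pre-shipment costs + freight + insurance
CIF = 71072.24 + 850.53 + 2688.36 + 310.17 = 74921.30
Import duty = 74921.30 × 9% = 6742.92

CIF value: CHF 74921.30; import duty: CHF 6742.92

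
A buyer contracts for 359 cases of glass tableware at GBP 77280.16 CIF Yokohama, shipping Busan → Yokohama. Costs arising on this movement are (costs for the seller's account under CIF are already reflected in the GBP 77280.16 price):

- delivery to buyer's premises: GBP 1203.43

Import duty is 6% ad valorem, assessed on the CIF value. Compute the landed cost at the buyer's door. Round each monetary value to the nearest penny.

Total landed cost: GBP 83120.40

CIF: the seller pays costs through ocean freight and marine insurance to the destination port.
The CIF price already equals the CIF value: 77280.16
Import duty = 77280.16 × 6% = 4636.81
Buyer bears: delivery 1203.43 + duty 4636.81 = 5840.24
Landed cost = invoice 77280.16 + 5840.24 = 83120.40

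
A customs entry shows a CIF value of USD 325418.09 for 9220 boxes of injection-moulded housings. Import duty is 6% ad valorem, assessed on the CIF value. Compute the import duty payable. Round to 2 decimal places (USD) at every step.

Import duty = 325418.09 × 6% = 19525.09

Import duty: USD 19525.09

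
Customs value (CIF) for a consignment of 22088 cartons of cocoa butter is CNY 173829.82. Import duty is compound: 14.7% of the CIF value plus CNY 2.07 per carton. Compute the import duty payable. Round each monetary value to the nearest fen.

Import duty: CNY 71275.14

Ad valorem component: 173829.82 × 14.7% = 25552.98
Specific component: 22088 × 2.07 = 45722.16
Import duty = 25552.98 + 45722.16 = 71275.14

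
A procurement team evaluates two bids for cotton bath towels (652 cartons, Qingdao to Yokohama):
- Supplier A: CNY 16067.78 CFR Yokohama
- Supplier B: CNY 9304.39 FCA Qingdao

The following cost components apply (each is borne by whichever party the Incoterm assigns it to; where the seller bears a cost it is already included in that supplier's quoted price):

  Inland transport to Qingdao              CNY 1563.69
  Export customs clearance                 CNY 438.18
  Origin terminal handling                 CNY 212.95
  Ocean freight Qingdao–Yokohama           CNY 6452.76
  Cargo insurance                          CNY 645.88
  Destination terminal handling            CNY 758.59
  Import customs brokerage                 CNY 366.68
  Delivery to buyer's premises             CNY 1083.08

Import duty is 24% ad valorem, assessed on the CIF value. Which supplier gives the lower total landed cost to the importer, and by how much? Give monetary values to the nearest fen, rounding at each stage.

Supplier A (CFR):
CIF value = CFR price + insurance = 16067.78 + 645.88 = 16713.66
Import duty = 16713.66 × 24% = 4011.28
Buyer bears (A): 645.88 + 758.59 + 366.68 + 1083.08 = 2854.23
Landed cost (A) = invoice 16067.78 + 2854.23 + duty 4011.28 = 22933.29
Supplier B (FCA):
CIF value = FCA price + origin terminal + freight + insurance = 9304.39 + 212.95 + 6452.76 + 645.88 = 16615.98
Import duty = 16615.98 × 24% = 3987.84
Buyer bears (B): 212.95 + 6452.76 + 645.88 + 758.59 + 366.68 + 1083.08 = 9519.94
Landed cost (B) = invoice 9304.39 + 9519.94 + duty 3987.84 = 22812.17
Difference = |22933.29 − 22812.17| = 121.12

Supplier B is cheaper by CNY 121.12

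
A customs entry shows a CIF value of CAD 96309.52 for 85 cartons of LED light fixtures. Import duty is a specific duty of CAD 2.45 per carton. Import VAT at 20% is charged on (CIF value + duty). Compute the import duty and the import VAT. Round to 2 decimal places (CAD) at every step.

Import duty = 85 × 2.45 = 208.25
VAT base = CIF + duty = 96309.52 + 208.25 = 96517.77
Import VAT = 96517.77 × 20% = 19303.55

Import duty: CAD 208.25; import VAT: CAD 19303.55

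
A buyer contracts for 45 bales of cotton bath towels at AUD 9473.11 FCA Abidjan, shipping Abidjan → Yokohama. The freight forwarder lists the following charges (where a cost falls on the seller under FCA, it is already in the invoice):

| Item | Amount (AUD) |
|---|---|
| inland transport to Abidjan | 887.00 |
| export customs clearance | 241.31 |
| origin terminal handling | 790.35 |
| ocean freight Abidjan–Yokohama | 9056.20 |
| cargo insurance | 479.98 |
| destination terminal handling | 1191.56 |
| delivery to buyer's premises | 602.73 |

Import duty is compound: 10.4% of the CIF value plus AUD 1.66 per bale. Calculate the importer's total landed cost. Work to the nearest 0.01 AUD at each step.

Total landed cost: AUD 23727.79

FCA: the seller delivers export-cleared goods to the carrier; the buyer bears costs from that point.
Already in the invoice (seller's account under FCA): inland to port, export clearance — exclude.
CIF value = FCA price + origin terminal + freight + insurance = 9473.11 + 790.35 + 9056.20 + 479.98 = 19799.64
Ad valorem component: 19799.64 × 10.4% = 2059.16
Specific component: 45 × 1.66 = 74.70
Import duty = 2059.16 + 74.70 = 2133.86
Buyer bears: origin terminal 790.35 + freight 9056.20 + insurance 479.98 + destination terminal 1191.56 + delivery 602.73 + duty 2133.86 = 14254.68
Landed cost = invoice 9473.11 + 14254.68 = 23727.79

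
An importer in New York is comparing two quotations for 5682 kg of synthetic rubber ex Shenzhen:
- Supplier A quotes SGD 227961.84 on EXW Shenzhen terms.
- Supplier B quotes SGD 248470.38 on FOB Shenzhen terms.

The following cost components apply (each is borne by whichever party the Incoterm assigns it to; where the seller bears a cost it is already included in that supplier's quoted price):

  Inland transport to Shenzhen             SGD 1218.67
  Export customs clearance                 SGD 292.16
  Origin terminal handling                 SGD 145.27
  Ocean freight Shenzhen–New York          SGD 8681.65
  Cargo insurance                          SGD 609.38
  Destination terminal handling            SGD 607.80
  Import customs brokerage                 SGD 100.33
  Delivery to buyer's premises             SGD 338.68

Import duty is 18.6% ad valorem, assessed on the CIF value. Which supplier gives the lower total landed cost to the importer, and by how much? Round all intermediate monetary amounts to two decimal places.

Supplier A is cheaper by SGD 22358.99

Supplier A (EXW):
CIF value = EXW price + inland to port + export clearance + origin terminal + freight + insurance = 227961.84 + 1218.67 + 292.16 + 145.27 + 8681.65 + 609.38 = 238908.97
Import duty = 238908.97 × 18.6% = 44437.07
Buyer bears (A): 1218.67 + 292.16 + 145.27 + 8681.65 + 609.38 + 607.80 + 100.33 + 338.68 = 11993.94
Landed cost (A) = invoice 227961.84 + 11993.94 + duty 44437.07 = 284392.85
Supplier B (FOB):
CIF value = FOB price + freight + insurance = 248470.38 + 8681.65 + 609.38 = 257761.41
Import duty = 257761.41 × 18.6% = 47943.62
Buyer bears (B): 8681.65 + 609.38 + 607.80 + 100.33 + 338.68 = 10337.84
Landed cost (B) = invoice 248470.38 + 10337.84 + duty 47943.62 = 306751.84
Difference = |284392.85 − 306751.84| = 22358.99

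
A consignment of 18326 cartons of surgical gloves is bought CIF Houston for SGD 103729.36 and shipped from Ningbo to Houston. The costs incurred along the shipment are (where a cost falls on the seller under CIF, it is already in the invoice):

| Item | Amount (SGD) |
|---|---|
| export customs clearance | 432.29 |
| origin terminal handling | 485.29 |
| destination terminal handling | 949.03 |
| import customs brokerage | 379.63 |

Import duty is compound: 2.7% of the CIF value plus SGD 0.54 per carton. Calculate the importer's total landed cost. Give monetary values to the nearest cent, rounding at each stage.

Total landed cost: SGD 117754.75

CIF: the seller pays costs through ocean freight and marine insurance to the destination port.
Already in the invoice (seller's account under CIF): export clearance, origin terminal — exclude.
The CIF price already equals the CIF value: 103729.36
Ad valorem component: 103729.36 × 2.7% = 2800.69
Specific component: 18326 × 0.54 = 9896.04
Import duty = 2800.69 + 9896.04 = 12696.73
Buyer bears: destination terminal 949.03 + brokerage 379.63 + duty 12696.73 = 14025.39
Landed cost = invoice 103729.36 + 14025.39 = 117754.75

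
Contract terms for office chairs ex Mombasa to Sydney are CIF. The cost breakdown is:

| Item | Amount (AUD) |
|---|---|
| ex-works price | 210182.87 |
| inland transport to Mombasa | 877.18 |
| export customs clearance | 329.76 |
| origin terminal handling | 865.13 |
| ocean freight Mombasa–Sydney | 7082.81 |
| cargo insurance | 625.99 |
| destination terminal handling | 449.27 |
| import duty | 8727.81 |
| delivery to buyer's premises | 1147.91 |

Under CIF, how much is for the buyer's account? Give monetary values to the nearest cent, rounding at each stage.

CIF: the seller pays costs through ocean freight and marine insurance to the destination port.
Seller's account: goods 210182.87 + inland to port 877.18 + export clearance 329.76 + origin terminal 865.13 + freight 7082.81 + insurance 625.99 = 219963.74
Buyer's account: destination terminal 449.27 + duty 8727.81 + delivery 1147.91 = 10324.99

Buyer's account: AUD 10324.99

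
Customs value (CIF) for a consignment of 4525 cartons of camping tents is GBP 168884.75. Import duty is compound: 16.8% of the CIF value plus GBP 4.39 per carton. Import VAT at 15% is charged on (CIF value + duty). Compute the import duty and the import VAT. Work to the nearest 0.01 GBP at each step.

Import duty: GBP 48237.39; import VAT: GBP 32568.32

Ad valorem component: 168884.75 × 16.8% = 28372.64
Specific component: 4525 × 4.39 = 19864.75
Import duty = 28372.64 + 19864.75 = 48237.39
VAT base = CIF + duty = 168884.75 + 48237.39 = 217122.14
Import VAT = 217122.14 × 15% = 32568.32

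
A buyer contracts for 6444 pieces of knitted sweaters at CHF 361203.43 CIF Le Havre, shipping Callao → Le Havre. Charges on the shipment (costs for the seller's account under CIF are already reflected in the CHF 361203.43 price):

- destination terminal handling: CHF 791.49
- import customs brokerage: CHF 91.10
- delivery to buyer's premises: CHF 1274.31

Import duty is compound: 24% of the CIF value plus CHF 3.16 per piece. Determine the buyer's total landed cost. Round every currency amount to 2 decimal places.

CIF: the seller pays costs through ocean freight and marine insurance to the destination port.
The CIF price already equals the CIF value: 361203.43
Ad valorem component: 361203.43 × 24% = 86688.82
Specific component: 6444 × 3.16 = 20363.04
Import duty = 86688.82 + 20363.04 = 107051.86
Buyer bears: destination terminal 791.49 + brokerage 91.10 + delivery 1274.31 + duty 107051.86 = 109208.76
Landed cost = invoice 361203.43 + 109208.76 = 470412.19

Total landed cost: CHF 470412.19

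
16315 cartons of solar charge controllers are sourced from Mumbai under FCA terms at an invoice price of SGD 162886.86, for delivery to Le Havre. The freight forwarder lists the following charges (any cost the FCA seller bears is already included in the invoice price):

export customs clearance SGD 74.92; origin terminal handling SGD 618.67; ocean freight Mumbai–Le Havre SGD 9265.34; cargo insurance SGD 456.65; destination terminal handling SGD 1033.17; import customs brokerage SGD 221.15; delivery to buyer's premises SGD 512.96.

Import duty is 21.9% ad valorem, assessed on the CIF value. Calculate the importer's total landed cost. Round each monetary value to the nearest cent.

FCA: the seller delivers export-cleared goods to the carrier; the buyer bears costs from that point.
Already in the invoice (seller's account under FCA): export clearance — exclude.
CIF value = FCA price + origin terminal + freight + insurance = 162886.86 + 618.67 + 9265.34 + 456.65 = 173227.52
Import duty = 173227.52 × 21.9% = 37936.83
Buyer bears: origin terminal 618.67 + freight 9265.34 + insurance 456.65 + destination terminal 1033.17 + brokerage 221.15 + delivery 512.96 + duty 37936.83 = 50044.77
Landed cost = invoice 162886.86 + 50044.77 = 212931.63

Total landed cost: SGD 212931.63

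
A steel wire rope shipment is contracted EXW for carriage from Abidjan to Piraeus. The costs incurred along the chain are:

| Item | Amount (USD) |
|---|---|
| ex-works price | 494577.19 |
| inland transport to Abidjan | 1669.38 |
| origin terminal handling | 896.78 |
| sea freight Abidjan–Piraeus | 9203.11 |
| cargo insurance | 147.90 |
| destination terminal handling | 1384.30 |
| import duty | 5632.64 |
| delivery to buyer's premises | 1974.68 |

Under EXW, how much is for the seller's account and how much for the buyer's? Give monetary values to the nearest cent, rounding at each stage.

Seller: USD 494577.19; buyer: USD 20908.79

EXW: the seller makes goods available at their premises; the buyer bears all onward costs.
Seller's account: goods 494577.19 = 494577.19
Buyer's account: inland to port 1669.38 + origin terminal 896.78 + freight 9203.11 + insurance 147.90 + destination terminal 1384.30 + duty 5632.64 + delivery 1974.68 = 20908.79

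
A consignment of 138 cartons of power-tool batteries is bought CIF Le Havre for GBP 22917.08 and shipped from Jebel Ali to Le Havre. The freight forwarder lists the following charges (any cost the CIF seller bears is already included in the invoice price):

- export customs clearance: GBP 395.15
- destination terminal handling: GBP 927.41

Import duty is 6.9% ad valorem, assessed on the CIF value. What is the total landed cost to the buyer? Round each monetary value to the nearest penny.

CIF: the seller pays costs through ocean freight and marine insurance to the destination port.
Already in the invoice (seller's account under CIF): export clearance — exclude.
The CIF price already equals the CIF value: 22917.08
Import duty = 22917.08 × 6.9% = 1581.28
Buyer bears: destination terminal 927.41 + duty 1581.28 = 2508.69
Landed cost = invoice 22917.08 + 2508.69 = 25425.77

Total landed cost: GBP 25425.77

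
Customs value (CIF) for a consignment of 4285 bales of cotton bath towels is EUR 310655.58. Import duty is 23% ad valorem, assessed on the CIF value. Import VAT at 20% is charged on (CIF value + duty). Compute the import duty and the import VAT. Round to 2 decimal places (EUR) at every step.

Import duty = 310655.58 × 23% = 71450.78
VAT base = CIF + duty = 310655.58 + 71450.78 = 382106.36
Import VAT = 382106.36 × 20% = 76421.27

Import duty: EUR 71450.78; import VAT: EUR 76421.27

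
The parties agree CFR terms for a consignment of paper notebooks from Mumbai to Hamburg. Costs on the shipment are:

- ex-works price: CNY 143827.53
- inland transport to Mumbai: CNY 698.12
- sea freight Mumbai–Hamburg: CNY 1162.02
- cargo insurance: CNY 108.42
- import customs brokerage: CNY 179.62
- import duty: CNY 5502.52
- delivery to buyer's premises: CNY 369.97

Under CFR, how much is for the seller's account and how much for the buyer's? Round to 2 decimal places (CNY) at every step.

CFR: the seller pays costs through ocean freight to the destination port, but not insurance.
Seller's account: goods 143827.53 + inland to port 698.12 + freight 1162.02 = 145687.67
Buyer's account: insurance 108.42 + brokerage 179.62 + duty 5502.52 + delivery 369.97 = 6160.53

Seller: CNY 145687.67; buyer: CNY 6160.53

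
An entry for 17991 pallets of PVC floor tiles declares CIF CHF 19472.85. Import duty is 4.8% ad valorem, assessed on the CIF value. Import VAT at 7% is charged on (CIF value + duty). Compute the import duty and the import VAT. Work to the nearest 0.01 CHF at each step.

Import duty: CHF 934.70; import VAT: CHF 1428.53

Import duty = 19472.85 × 4.8% = 934.70
VAT base = CIF + duty = 19472.85 + 934.70 = 20407.55
Import VAT = 20407.55 × 7% = 1428.53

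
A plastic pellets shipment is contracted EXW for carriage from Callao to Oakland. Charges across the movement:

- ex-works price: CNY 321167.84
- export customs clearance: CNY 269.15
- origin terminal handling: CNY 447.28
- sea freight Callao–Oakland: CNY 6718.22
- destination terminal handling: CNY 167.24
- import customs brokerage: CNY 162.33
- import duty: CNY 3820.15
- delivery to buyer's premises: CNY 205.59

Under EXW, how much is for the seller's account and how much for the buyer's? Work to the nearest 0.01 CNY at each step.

EXW: the seller makes goods available at their premises; the buyer bears all onward costs.
Seller's account: goods 321167.84 = 321167.84
Buyer's account: export clearance 269.15 + origin terminal 447.28 + freight 6718.22 + destination terminal 167.24 + brokerage 162.33 + duty 3820.15 + delivery 205.59 = 11789.96

Seller: CNY 321167.84; buyer: CNY 11789.96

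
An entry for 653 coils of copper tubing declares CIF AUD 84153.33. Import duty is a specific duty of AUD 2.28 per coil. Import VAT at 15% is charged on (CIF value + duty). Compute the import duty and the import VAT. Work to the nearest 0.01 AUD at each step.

Import duty: AUD 1488.84; import VAT: AUD 12846.33

Import duty = 653 × 2.28 = 1488.84
VAT base = CIF + duty = 84153.33 + 1488.84 = 85642.17
Import VAT = 85642.17 × 15% = 12846.33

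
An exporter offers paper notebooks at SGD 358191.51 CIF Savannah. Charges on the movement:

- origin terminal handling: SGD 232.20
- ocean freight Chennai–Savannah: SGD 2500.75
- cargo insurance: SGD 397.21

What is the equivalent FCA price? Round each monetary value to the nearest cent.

FCA price: SGD 355061.35

From CIF to FCA, the seller no longer bears: origin terminal, freight, insurance.
FCA price = 358191.51 − 232.20 − 2500.75 − 397.21 = 355061.35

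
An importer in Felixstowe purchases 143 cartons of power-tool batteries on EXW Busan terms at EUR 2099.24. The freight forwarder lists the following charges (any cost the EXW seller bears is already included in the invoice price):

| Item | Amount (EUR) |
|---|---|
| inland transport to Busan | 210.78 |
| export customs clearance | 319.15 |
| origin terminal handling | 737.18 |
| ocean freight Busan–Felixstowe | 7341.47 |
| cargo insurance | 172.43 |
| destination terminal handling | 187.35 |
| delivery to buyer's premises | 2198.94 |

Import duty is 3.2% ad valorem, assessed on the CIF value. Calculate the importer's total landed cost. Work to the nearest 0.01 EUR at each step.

EXW: the seller makes goods available at their premises; the buyer bears all onward costs.
CIF value = EXW price + inland to port + export clearance + origin terminal + freight + insurance = 2099.24 + 210.78 + 319.15 + 737.18 + 7341.47 + 172.43 = 10880.25
Import duty = 10880.25 × 3.2% = 348.17
Buyer bears: inland to port 210.78 + export clearance 319.15 + origin terminal 737.18 + freight 7341.47 + insurance 172.43 + destination terminal 187.35 + delivery 2198.94 + duty 348.17 = 11515.47
Landed cost = invoice 2099.24 + 11515.47 = 13614.71

Total landed cost: EUR 13614.71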